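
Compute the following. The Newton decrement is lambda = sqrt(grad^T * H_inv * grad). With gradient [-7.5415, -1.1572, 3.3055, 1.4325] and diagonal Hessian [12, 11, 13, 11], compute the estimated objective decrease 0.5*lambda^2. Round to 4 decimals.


Step 1: H is diagonal, so H^(-1) * g = [-0.6285, -0.1052, 0.2543, 0.1302].
Step 2: g^T H^(-1) g = sum_i g_i^2 / H_ii
  = (-7.5415)^2/12 + (-1.1572)^2/11 + (3.3055)^2/13 + (1.4325)^2/11
  = 4.7395 + 0.1217 + 0.8405 + 0.1866 = 5.8883
Step 3: Objective decrease = 0.5 * g^T H^(-1) g = 2.9441


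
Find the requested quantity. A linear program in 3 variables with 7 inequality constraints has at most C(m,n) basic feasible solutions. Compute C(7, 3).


Each vertex corresponds to some choice of n active constraints out of m, so the number of vertices is at most C(m, n) = m! / (n!(m-n)!).
m = 7, n = 3
Numerator: 7 * 6 * 5
Denominator: 3! = 6
C(7, 3) = 35


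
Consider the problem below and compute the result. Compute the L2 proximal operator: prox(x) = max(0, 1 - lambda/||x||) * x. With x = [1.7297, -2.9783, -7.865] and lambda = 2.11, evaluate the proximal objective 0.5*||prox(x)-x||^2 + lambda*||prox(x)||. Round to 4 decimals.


Step 1: Compute ||x||.
||x|| = 8.5861
Step 2: Compute scaling factor.
scale = max(0, 1 - 2.11/8.5861) = 0.7543
Step 3: prox(x) = [1.3046, -2.2464, -5.9322]
||prox(x)|| = 6.4761
Step 4: Proximal objective.
0.5*||prox-x||^2 = 2.2261
lambda*||prox|| = 13.6646
Total = 15.8905


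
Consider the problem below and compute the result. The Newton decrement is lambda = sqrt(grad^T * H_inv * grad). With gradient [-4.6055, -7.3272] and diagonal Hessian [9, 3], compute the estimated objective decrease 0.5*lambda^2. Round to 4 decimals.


Step 1: H is diagonal, so H^(-1) * g = [-0.5117, -2.4424].
Step 2: g^T H^(-1) g = sum_i g_i^2 / H_ii
  = (-4.6055)^2/9 + (-7.3272)^2/3
  = 2.3567 + 17.896 = 20.2527
Step 3: Objective decrease = 0.5 * g^T H^(-1) g = 10.1263


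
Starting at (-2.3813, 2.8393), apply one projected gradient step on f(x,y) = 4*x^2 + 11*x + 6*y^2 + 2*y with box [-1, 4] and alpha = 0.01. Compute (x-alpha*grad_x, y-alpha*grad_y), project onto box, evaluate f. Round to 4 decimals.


Step 1: Compute gradient at (-2.3813, 2.8393).
grad_x = 2*4*-2.3813 + 11 = -8.0504
grad_y = 2*6*2.8393 + 2 = 36.0716
Step 2: Gradient step.
x_raw = -2.3813 - 0.01*-8.0504 = -2.3008
y_raw = 2.8393 - 0.01*36.0716 = 2.4786
Step 3: Project onto [-1, 4].
x_proj = clip(-2.3008) = -1.0
y_proj = clip(2.4786) = 2.4786
Step 4: Evaluate f.
f(-1.0, 2.4786) = 34.8174


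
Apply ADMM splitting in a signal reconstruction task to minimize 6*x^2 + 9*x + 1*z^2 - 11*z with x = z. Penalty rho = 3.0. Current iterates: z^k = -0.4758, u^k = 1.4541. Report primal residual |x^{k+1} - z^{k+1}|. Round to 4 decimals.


ADMM iteration with rho = 3.0, z^k = -0.4758, u^k = 1.4541
Step 1: x-update.
Minimize 6*x^2 + 9*x + (3.0/2)*(x + 0.4758 + 1.4541)^2
FOC: (2*6 + 3.0)*x = -9 + 3.0*(-0.4758 - 1.4541)
x^{k+1} = -0.986
Step 2: z-update.
Minimize 1*z^2 - 11*z + (3.0/2)*(-0.986 - z + 1.4541)^2
FOC: (2*1 + 3.0)*z = 11 + 3.0*(-0.986 + 1.4541)
z^{k+1} = 2.4809
Step 3: u-update.
u^{k+1} = 1.4541 - 0.986 - 2.4809 = -2.0128
Step 4: Primal residual = |-0.986 - 2.4809| = 3.4669


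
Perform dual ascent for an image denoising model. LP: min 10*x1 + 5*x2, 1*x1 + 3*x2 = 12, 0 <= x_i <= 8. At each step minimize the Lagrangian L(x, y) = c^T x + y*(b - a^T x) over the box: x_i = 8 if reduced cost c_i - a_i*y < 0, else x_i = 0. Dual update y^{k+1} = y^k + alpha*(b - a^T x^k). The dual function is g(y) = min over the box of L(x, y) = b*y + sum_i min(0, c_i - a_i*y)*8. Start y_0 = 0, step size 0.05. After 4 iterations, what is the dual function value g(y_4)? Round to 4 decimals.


Dual ascent for LP: min 10*x1 + 5*x2, 1*x1 + 3*x2 = 12, 0 <= x_i <= 8
Step 1: y^k = 0.0, reduced costs: (10.0, 5.0)
  x^k = (0.0, 0.0), subgradient = b - a^T x = 12.0
  y^{k+1} = 0.0 + 0.05*12.0 = 0.6
Step 2: y^k = 0.6, reduced costs: (9.4, 3.2)
  x^k = (0.0, 0.0), subgradient = b - a^T x = 12.0
  y^{k+1} = 0.6 + 0.05*12.0 = 1.2
Step 3: y^k = 1.2, reduced costs: (8.8, 1.4)
  x^k = (0.0, 0.0), subgradient = b - a^T x = 12.0
  y^{k+1} = 1.2 + 0.05*12.0 = 1.8
Step 4: y^k = 1.8, reduced costs: (8.2, -0.4)
  x^k = (0.0, 8.0), subgradient = b - a^T x = -12.0
  y^{k+1} = 1.8 + 0.05*-12.0 = 1.2
Dual objective at y_4 = 1.2: reduced costs (8.8, 1.4), box minimizer x = (0.0, 0.0)
g(y_4) = b*y + (c1 - a1*y)*x1 + (c2 - a2*y)*x2 = 12*1.2 + 8.8*0.0 + 1.4*0.0 = 14.4 + 0.0 + 0.0 = 14.4


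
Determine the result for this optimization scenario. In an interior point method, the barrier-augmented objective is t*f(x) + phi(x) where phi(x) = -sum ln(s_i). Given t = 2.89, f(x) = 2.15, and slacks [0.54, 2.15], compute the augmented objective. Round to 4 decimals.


Step 1: Compute log-barrier.
ln values: [-0.6162, 0.7655]
phi = -(-0.6162 + 0.7655) = -0.1493
Step 2: Compute augmented objective.
t*f(x) = 2.89*2.15 = 6.2135
Total = 6.2135 - 0.1493 = 6.0642


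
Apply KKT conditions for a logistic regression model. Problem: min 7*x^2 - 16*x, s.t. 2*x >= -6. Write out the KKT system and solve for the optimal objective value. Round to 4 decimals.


Step 1: Try lambda = 0 (constraint inactive).
Stationarity: 2*7*x - 16 = 0
x* = 16/(2*7) = 8/7 = 1.1429 (rounded; the exact value 8/7 is used below)
Check constraint: 2*1.1429 = 2.2858 >= -6 -- satisfied.
Step 2: Compute optimal value.
f(x*) = 7*(8/7)^2 - 16*(8/7) = -9.1429


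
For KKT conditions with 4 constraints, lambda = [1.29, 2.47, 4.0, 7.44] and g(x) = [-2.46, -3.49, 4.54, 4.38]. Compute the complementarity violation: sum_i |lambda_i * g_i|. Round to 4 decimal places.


KKT complementary slackness check:
lambda_1 * g_1 = 1.29 * -2.46 = -3.1734
lambda_2 * g_2 = 2.47 * -3.49 = -8.6203
lambda_3 * g_3 = 4.0 * 4.54 = 18.16
lambda_4 * g_4 = 7.44 * 4.38 = 32.5872
Total violation = 3.1734 + 8.6203 + 18.16 + 32.5872 = 62.5409


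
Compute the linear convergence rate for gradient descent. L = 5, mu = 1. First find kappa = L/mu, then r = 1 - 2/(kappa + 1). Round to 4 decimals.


Step 1: Compute the condition number.
kappa = L/mu = 5/1 = 5.0
Step 2: Compute the convergence rate.
r = 1 - 2/(kappa + 1) = 1 - 2*mu/(L + mu) = (L - mu)/(L + mu) = 4/6 = 0.6667


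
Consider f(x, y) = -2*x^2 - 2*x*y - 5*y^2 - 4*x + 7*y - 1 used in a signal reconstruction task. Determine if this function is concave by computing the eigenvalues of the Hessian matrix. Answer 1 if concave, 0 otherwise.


The Hessian of f(x,y) = -2*x^2 - 2*x*y - 5*y^2 - 4*x + 7*y - 1 is:
H = [[-4, -2], [-2, -10]]
Trace = -4 - 10 = -14
Determinant = -4*-10 - (-2)^2 = 36
Discriminant = (-14)^2 - 4*36 = 52.0
Eigenvalues: lambda_1 = -10.6056, lambda_2 = -3.3944
The function is concave.

1


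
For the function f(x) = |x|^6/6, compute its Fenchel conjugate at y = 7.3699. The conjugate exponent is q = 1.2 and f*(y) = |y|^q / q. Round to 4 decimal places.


The conjugate exponent q satisfies 1/p + 1/q = 1.
p = 6, so q = 6/(6 - 1) = 1.2
|y|^q = 7.3699^1.2 = 10.9889
f*(7.3699) = 10.9889 / 1.2 = 9.1574


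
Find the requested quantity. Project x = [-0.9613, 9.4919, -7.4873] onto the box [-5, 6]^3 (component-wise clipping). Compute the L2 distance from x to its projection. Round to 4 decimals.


Project each component onto [-5, 6].
clip(-0.9613) = -0.9613, clip(9.4919) = 6.0, clip(-7.4873) = -5.0
Projection = [-0.9613, 6.0, -5.0]
Squared diffs: [0.0, 12.1934, 6.1867]
Distance = sqrt(18.3801) = 4.2872


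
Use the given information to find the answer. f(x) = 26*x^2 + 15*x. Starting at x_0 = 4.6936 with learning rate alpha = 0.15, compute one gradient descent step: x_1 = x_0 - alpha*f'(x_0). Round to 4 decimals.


We compute the gradient at x_0 and apply the update.
f'(x) = 52*x + 15
f'(4.6936) = 52*4.6936 + 15 = 259.0672
x_1 = 4.6936 - 0.15*259.0672 = -34.1665


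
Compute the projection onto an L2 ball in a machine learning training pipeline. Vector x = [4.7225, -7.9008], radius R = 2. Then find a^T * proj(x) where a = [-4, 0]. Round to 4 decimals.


Step 1: Compute ||x|| (intermediates to 6 decimals).
||x|| = sqrt(4.7225^2 + (-7.9008)^2) = 9.204599
Step 2: Project.
Since ||x|| > R, scale = R/||x|| = 2/9.204599 = 0.217283, proj(x) = scale * x
proj(x) = [1.026119, -1.71671]
Step 3: Dot product.
a^T * proj(x) = -4*1.026119 + 0*(-1.71671) = -4.1045


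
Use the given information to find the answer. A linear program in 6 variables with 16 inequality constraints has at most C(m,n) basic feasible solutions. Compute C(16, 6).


Each vertex corresponds to some choice of n active constraints out of m, so the number of vertices is at most C(m, n) = m! / (n!(m-n)!).
m = 16, n = 6
Numerator: 16 * 15 * 14 * 13 * 12 * 11
Denominator: 6! = 720
C(16, 6) = 8008


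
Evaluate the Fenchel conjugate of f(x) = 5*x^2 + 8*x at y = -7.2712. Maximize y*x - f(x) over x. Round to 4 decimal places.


f*(y) = sup_x {y*x - a*x^2 - b*x} = sup_x {(y-b)*x - a*x^2}
FOC: (y - b) - 2a*x = 0 => x* = (y - b)/(2a)
x* = (-7.2712 - 8)/(2*5) = -1.5271
f*(-7.2712) = (y-b)^2/(4a) = (-7.2712 - 8)^2/(4*5)
= 233.2095/20 = 11.6605


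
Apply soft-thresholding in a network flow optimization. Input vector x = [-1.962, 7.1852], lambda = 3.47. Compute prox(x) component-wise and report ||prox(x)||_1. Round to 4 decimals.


Soft-thresholding with lambda = 3.47:
prox(-1.962) = sign(-1.962)*max(|-1.962| - 3.47, 0) = 0.0
prox(7.1852) = sign(7.1852)*max(|7.1852| - 3.47, 0) = 3.7152
prox(x) = [0.0, 3.7152]
||prox(x)||_1 = 0.0 + 3.7152 = 3.7152


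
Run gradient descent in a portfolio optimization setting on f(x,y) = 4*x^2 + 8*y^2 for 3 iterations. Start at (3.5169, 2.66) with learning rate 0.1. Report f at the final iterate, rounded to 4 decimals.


Gradient descent on f(x,y) = 4*x^2 + 8*y^2.
Starting point: (3.5169, 2.66), alpha = 0.1
Step 1: grad_x = 2*4*3.5169 = 28.1352, grad_y = 2*8*2.66 = 42.56
  x_1 = 3.5169 - 0.1*28.1352 = 0.7034
  y_1 = 2.66 - 0.1*42.56 = -1.596
Step 2: grad_x = 2*4*0.7034 = 5.627, grad_y = 2*8*-1.596 = -25.536
  x_2 = 0.7034 - 0.1*5.627 = 0.1407
  y_2 = -1.596 - 0.1*-25.536 = 0.9576
Step 3: grad_x = 2*4*0.1407 = 1.1254, grad_y = 2*8*0.9576 = 15.3216
  x_3 = 0.1407 - 0.1*1.1254 = 0.0281
  y_3 = 0.9576 - 0.1*15.3216 = -0.5746
f(0.0281, -0.5746) = 4*0.0281^2 + 8*(-0.5746)^2 = 2.6441


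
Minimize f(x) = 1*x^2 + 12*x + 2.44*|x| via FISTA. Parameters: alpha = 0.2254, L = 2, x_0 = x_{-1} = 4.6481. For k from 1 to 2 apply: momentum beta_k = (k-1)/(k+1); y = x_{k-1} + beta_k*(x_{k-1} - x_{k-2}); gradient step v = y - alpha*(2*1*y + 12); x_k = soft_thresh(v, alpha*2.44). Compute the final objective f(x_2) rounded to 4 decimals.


FISTA on f(x) = 1*x^2 + 12*x + 2.44*|x|
L = 2, alpha = 0.2254
Iteration 1: beta = 0.0, y = 4.6481 + 0.0*(4.6481 - 4.6481) = 4.6481
  grad(y) = 21.2962, v = y - alpha*grad = -0.1521
  prox(v) = soft_thresh(-0.1521, 0.55) = 0.0
Iteration 2: beta = 0.3333, y = 0.0 + 0.3333*(0.0 - 4.6481) = -1.5494
  grad(y) = 8.9013, v = y - alpha*grad = -3.5557
  prox(v) = soft_thresh(-3.5557, 0.55) = -3.0057
f(x_2) = 1*(-3.0057)^2 + 12*(-3.0057) + 2.44*|-3.0057| = -19.7004


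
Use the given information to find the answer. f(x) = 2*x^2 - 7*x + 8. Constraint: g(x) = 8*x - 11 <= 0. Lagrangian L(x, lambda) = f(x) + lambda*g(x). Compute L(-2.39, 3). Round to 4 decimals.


Step 1: Evaluate f(x).
f(-2.39) = 2*(-2.39)^2 - 7*(-2.39) + 8 = 36.1542
Step 2: Evaluate g(x).
g(-2.39) = 8*-2.39 - 11 = -30.12
Step 3: Compute Lagrangian.
L = 36.1542 + 3*-30.12 = -54.2058


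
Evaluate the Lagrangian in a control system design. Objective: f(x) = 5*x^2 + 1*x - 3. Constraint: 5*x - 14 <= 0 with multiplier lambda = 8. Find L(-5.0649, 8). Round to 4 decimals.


Step 1: Evaluate f(x).
f(-5.0649) = 5*(-5.0649)^2 + 1*(-5.0649) - 3 = 120.2012
Step 2: Evaluate g(x).
g(-5.0649) = 5*-5.0649 - 14 = -39.3245
Step 3: Compute Lagrangian.
L = 120.2012 + 8*-39.3245 = -194.3948


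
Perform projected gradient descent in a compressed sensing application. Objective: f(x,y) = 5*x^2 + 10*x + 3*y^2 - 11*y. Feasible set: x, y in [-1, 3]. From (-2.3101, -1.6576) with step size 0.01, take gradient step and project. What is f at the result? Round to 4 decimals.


Step 1: Compute gradient at (-2.3101, -1.6576).
grad_x = 2*5*-2.3101 + 10 = -13.101
grad_y = 2*3*-1.6576 - 11 = -20.9456
Step 2: Gradient step.
x_raw = -2.3101 - 0.01*-13.101 = -2.1791
y_raw = -1.6576 - 0.01*-20.9456 = -1.4481
Step 3: Project onto [-1, 3].
x_proj = clip(-2.1791) = -1.0
y_proj = clip(-1.4481) = -1.0
Step 4: Evaluate f.
f(-1.0, -1.0) = 9.0


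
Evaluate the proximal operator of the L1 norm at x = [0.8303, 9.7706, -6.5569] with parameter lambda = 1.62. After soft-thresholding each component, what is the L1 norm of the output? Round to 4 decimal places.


Soft-thresholding with lambda = 1.62:
prox(0.8303) = sign(0.8303)*max(|0.8303| - 1.62, 0) = 0.0
prox(9.7706) = sign(9.7706)*max(|9.7706| - 1.62, 0) = 8.1506
prox(-6.5569) = sign(-6.5569)*max(|-6.5569| - 1.62, 0) = -4.9369
prox(x) = [0.0, 8.1506, -4.9369]
||prox(x)||_1 = 0.0 + 8.1506 + 4.9369 = 13.0875


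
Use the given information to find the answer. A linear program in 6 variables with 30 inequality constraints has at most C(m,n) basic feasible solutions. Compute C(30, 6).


Each vertex corresponds to some choice of n active constraints out of m, so the number of vertices is at most C(m, n) = m! / (n!(m-n)!).
m = 30, n = 6
Numerator: 30 * 29 * 28 * 27 * 26 * 25
Denominator: 6! = 720
C(30, 6) = 593775


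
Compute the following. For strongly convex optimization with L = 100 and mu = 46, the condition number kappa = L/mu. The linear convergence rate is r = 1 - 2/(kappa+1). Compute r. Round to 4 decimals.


Step 1: Compute the condition number.
kappa = L/mu = 100/46 = 2.1739
Step 2: Compute the convergence rate.
r = 1 - 2/(kappa + 1) = 1 - 2*mu/(L + mu) = (L - mu)/(L + mu) = 54/146 = 0.3699


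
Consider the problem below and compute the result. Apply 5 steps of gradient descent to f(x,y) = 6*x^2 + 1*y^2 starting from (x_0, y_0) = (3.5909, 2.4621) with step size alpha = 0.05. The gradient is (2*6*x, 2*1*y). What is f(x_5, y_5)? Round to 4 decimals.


Gradient descent on f(x,y) = 6*x^2 + 1*y^2.
Starting point: (3.5909, 2.4621), alpha = 0.05
Step 1: grad_x = 2*6*3.5909 = 43.0908, grad_y = 2*1*2.4621 = 4.9242
  x_1 = 3.5909 - 0.05*43.0908 = 1.4364
  y_1 = 2.4621 - 0.05*4.9242 = 2.2159
Step 2: grad_x = 2*6*1.4364 = 17.2363, grad_y = 2*1*2.2159 = 4.4318
  x_2 = 1.4364 - 0.05*17.2363 = 0.5745
  y_2 = 2.2159 - 0.05*4.4318 = 1.9943
Step 3: grad_x = 2*6*0.5745 = 6.8945, grad_y = 2*1*1.9943 = 3.9886
  x_3 = 0.5745 - 0.05*6.8945 = 0.2298
  y_3 = 1.9943 - 0.05*3.9886 = 1.7949
Step 4: grad_x = 2*6*0.2298 = 2.7578, grad_y = 2*1*1.7949 = 3.5897
  x_4 = 0.2298 - 0.05*2.7578 = 0.0919
  y_4 = 1.7949 - 0.05*3.5897 = 1.6154
Step 5: grad_x = 2*6*0.0919 = 1.1031, grad_y = 2*1*1.6154 = 3.2308
  x_5 = 0.0919 - 0.05*1.1031 = 0.0368
  y_5 = 1.6154 - 0.05*3.2308 = 1.4538
f(0.0368, 1.4538) = 6*0.0368^2 + 1*1.4538^2 = 2.1218


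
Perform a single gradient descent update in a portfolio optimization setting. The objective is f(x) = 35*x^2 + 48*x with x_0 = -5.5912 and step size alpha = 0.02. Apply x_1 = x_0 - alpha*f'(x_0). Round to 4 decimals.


We compute the gradient at x_0 and apply the update.
f'(x) = 70*x + 48
f'(-5.5912) = 70*-5.5912 + 48 = -343.384
x_1 = -5.5912 - 0.02*-343.384 = 1.2765


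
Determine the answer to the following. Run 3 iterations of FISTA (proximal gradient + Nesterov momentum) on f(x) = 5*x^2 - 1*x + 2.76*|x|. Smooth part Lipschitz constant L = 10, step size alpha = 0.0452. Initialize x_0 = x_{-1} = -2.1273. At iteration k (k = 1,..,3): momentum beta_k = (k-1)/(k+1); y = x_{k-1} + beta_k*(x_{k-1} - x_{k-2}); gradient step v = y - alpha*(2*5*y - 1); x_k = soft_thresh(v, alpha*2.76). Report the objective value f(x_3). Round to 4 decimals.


FISTA on f(x) = 5*x^2 - 1*x + 2.76*|x|
L = 10, alpha = 0.0452
Iteration 1: beta = 0.0, y = -2.1273 + 0.0*(-2.1273 + 2.1273) = -2.1273
  grad(y) = -22.273, v = y - alpha*grad = -1.1206
  prox(v) = soft_thresh(-1.1206, 0.1248) = -0.9958
Iteration 2: beta = 0.3333, y = -0.9958 + 0.3333*(-0.9958 + 2.1273) = -0.6186
  grad(y) = -7.1864, v = y - alpha*grad = -0.2938
  prox(v) = soft_thresh(-0.2938, 0.1248) = -0.1691
Iteration 3: beta = 0.5, y = -0.1691 + 0.5*(-0.1691 + 0.9958) = 0.2443
  grad(y) = 1.4431, v = y - alpha*grad = 0.1791
  prox(v) = soft_thresh(0.1791, 0.1248) = 0.0543
f(x_3) = 5*0.0543^2 - 1*0.0543 + 2.76*|0.0543| = 0.1104


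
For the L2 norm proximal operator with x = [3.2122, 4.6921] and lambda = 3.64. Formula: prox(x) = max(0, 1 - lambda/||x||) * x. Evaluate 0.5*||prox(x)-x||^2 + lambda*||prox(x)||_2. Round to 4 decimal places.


Step 1: Compute ||x||.
||x|| = 5.6863
Step 2: Compute scaling factor.
scale = max(0, 1 - 3.64/5.6863) = 0.3599
Step 3: prox(x) = [1.156, 1.6885]
||prox(x)|| = 2.0463
Step 4: Proximal objective.
0.5*||prox-x||^2 = 6.6248
lambda*||prox|| = 7.4485
Total = 14.0733


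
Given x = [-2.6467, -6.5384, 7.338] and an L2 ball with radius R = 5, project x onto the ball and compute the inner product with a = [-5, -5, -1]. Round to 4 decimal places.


Step 1: Compute ||x|| (intermediates to 6 decimals).
||x|| = sqrt((-2.6467)^2 + (-6.5384)^2 + 7.338^2) = 10.178504
Step 2: Project.
Since ||x|| > R, scale = R/||x|| = 5/10.178504 = 0.491231, proj(x) = scale * x
proj(x) = [-1.300141, -3.211865, 3.604653]
Step 3: Dot product.
a^T * proj(x) = -5*(-1.300141) - 5*(-3.211865) - 1*3.604653 = 18.9554


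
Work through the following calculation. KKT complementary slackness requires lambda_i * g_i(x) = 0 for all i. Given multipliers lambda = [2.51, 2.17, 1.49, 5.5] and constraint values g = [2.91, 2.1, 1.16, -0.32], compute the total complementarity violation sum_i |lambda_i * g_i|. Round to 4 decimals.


KKT complementary slackness check:
lambda_1 * g_1 = 2.51 * 2.91 = 7.3041
lambda_2 * g_2 = 2.17 * 2.1 = 4.557
lambda_3 * g_3 = 1.49 * 1.16 = 1.7284
lambda_4 * g_4 = 5.5 * -0.32 = -1.76
Total violation = 7.3041 + 4.557 + 1.7284 + 1.76 = 15.3495


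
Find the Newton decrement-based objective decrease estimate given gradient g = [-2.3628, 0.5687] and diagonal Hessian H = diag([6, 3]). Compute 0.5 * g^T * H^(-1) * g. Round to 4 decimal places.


Step 1: H is diagonal, so H^(-1) * g = [-0.3938, 0.1896].
Step 2: g^T H^(-1) g = sum_i g_i^2 / H_ii
  = (-2.3628)^2/6 + (0.5687)^2/3
  = 0.9305 + 0.1078 = 1.0383
Step 3: Objective decrease = 0.5 * g^T H^(-1) g = 0.5191


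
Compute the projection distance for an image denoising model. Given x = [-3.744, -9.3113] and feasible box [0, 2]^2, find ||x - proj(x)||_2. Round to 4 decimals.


Project each component onto [0, 2].
clip(-3.744) = 0.0, clip(-9.3113) = 0.0
Projection = [0.0, 0.0]
Squared diffs: [14.0175, 86.7003]
Distance = sqrt(100.7178) = 10.0358


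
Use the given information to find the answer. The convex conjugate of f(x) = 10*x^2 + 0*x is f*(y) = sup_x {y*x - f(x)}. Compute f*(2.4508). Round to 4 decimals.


f*(y) = sup_x {y*x - a*x^2 - b*x} = sup_x {(y-b)*x - a*x^2}
FOC: (y - b) - 2a*x = 0 => x* = (y - b)/(2a)
x* = (2.4508 - 0)/(2*10) = 0.1225
f*(2.4508) = (y-b)^2/(4a) = (2.4508 - 0)^2/(4*10)
= 6.0064/40 = 0.1502


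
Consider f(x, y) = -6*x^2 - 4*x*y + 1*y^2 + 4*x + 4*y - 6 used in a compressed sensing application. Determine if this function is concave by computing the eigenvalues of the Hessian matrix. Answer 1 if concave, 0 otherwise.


The Hessian of f(x,y) = -6*x^2 - 4*x*y + 1*y^2 + 4*x + 4*y - 6 is:
H = [[-12, -4], [-4, 2]]
Trace = -12 + 2 = -10
Determinant = -12*2 - (-4)^2 = -40
Discriminant = (-10)^2 - 4*-40 = 260.0
Eigenvalues: lambda_1 = -13.0623, lambda_2 = 3.0623
The function is not concave.

0


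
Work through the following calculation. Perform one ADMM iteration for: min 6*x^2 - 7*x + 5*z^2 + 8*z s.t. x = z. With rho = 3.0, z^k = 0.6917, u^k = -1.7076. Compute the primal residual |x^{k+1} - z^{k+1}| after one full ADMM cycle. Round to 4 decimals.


ADMM iteration with rho = 3.0, z^k = 0.6917, u^k = -1.7076
Step 1: x-update.
Minimize 6*x^2 - 7*x + (3.0/2)*(x - 0.6917 - 1.7076)^2
FOC: (2*6 + 3.0)*x = 7 + 3.0*(0.6917 + 1.7076)
x^{k+1} = 0.9465
Step 2: z-update.
Minimize 5*z^2 + 8*z + (3.0/2)*(0.9465 - z - 1.7076)^2
FOC: (2*5 + 3.0)*z = -8 + 3.0*(0.9465 - 1.7076)
z^{k+1} = -0.791
Step 3: u-update.
u^{k+1} = -1.7076 + 0.9465 + 0.791 = 0.0299
Step 4: Primal residual = |0.9465 + 0.791| = 1.7375


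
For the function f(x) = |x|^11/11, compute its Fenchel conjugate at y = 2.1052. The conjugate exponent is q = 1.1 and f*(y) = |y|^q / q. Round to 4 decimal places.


The conjugate exponent q satisfies 1/p + 1/q = 1.
p = 11, so q = 11/(11 - 1) = 1.1
|y|^q = 2.1052^1.1 = 2.2679
f*(2.1052) = 2.2679 / 1.1 = 2.0617


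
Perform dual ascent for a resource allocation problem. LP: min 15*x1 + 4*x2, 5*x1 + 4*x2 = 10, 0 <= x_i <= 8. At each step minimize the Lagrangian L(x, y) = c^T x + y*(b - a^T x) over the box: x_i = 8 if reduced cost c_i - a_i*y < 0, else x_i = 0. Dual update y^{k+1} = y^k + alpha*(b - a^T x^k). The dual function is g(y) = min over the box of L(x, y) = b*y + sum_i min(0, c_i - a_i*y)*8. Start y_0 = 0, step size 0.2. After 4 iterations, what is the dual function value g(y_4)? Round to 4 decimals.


Dual ascent for LP: min 15*x1 + 4*x2, 5*x1 + 4*x2 = 10, 0 <= x_i <= 8
Step 1: y^k = 0.0, reduced costs: (15.0, 4.0)
  x^k = (0.0, 0.0), subgradient = b - a^T x = 10.0
  y^{k+1} = 0.0 + 0.2*10.0 = 2.0
Step 2: y^k = 2.0, reduced costs: (5.0, -4.0)
  x^k = (0.0, 8.0), subgradient = b - a^T x = -22.0
  y^{k+1} = 2.0 + 0.2*-22.0 = -2.4
Step 3: y^k = -2.4, reduced costs: (27.0, 13.6)
  x^k = (0.0, 0.0), subgradient = b - a^T x = 10.0
  y^{k+1} = -2.4 + 0.2*10.0 = -0.4
Step 4: y^k = -0.4, reduced costs: (17.0, 5.6)
  x^k = (0.0, 0.0), subgradient = b - a^T x = 10.0
  y^{k+1} = -0.4 + 0.2*10.0 = 1.6
Dual objective at y_4 = 1.6: reduced costs (7.0, -2.4), box minimizer x = (0.0, 8.0)
g(y_4) = b*y + (c1 - a1*y)*x1 + (c2 - a2*y)*x2 = 10*1.6 + 7.0*0.0 + (-2.4)*8.0 = 16.0 + 0.0 - 19.2 = -3.2


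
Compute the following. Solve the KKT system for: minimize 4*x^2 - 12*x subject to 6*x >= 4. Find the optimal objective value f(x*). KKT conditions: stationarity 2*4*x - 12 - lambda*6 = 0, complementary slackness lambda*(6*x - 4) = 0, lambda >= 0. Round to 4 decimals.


Step 1: Try lambda = 0 (constraint inactive).
Stationarity: 2*4*x - 12 = 0
x* = 12/(2*4) = 1.5
Check constraint: 6*1.5 = 9.0 >= 4 -- satisfied.
Step 2: Compute optimal value.
f(x*) = 4*1.5^2 - 12*1.5 = -9.0


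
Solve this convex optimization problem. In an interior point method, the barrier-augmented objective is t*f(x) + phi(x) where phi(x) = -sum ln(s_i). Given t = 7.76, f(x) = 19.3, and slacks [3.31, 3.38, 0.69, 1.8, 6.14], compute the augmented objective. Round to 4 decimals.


Step 1: Compute log-barrier.
ln values: [1.1969, 1.2179, -0.3711, 0.5878, 1.8148]
phi = -(1.1969 + 1.2179 - 0.3711 + 0.5878 + 1.8148) = -4.4464
Step 2: Compute augmented objective.
t*f(x) = 7.76*19.3 = 149.768
Total = 149.768 - 4.4464 = 145.3216


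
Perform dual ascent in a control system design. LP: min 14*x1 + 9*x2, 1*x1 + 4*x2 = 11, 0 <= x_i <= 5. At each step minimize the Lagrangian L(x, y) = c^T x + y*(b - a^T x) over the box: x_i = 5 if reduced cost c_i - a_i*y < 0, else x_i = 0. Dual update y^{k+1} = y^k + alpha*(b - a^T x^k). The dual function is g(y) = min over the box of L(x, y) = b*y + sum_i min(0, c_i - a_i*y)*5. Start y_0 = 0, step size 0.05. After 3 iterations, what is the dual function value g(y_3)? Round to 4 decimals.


Dual ascent for LP: min 14*x1 + 9*x2, 1*x1 + 4*x2 = 11, 0 <= x_i <= 5
Step 1: y^k = 0.0, reduced costs: (14.0, 9.0)
  x^k = (0.0, 0.0), subgradient = b - a^T x = 11.0
  y^{k+1} = 0.0 + 0.05*11.0 = 0.55
Step 2: y^k = 0.55, reduced costs: (13.45, 6.8)
  x^k = (0.0, 0.0), subgradient = b - a^T x = 11.0
  y^{k+1} = 0.55 + 0.05*11.0 = 1.1
Step 3: y^k = 1.1, reduced costs: (12.9, 4.6)
  x^k = (0.0, 0.0), subgradient = b - a^T x = 11.0
  y^{k+1} = 1.1 + 0.05*11.0 = 1.65
Dual objective at y_3 = 1.65: reduced costs (12.35, 2.4), box minimizer x = (0.0, 0.0)
g(y_3) = b*y + (c1 - a1*y)*x1 + (c2 - a2*y)*x2 = 11*1.65 + 12.35*0.0 + 2.4*0.0 = 18.15 + 0.0 + 0.0 = 18.15


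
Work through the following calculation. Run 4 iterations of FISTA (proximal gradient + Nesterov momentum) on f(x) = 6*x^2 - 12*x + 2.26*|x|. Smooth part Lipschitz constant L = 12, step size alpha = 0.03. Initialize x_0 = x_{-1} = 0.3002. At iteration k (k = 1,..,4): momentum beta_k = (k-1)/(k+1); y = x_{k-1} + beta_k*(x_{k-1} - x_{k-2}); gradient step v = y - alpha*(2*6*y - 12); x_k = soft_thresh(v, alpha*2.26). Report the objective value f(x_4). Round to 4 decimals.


FISTA on f(x) = 6*x^2 - 12*x + 2.26*|x|
L = 12, alpha = 0.03
Iteration 1: beta = 0.0, y = 0.3002 + 0.0*(0.3002 - 0.3002) = 0.3002
  grad(y) = -8.3976, v = y - alpha*grad = 0.5521
  prox(v) = soft_thresh(0.5521, 0.0678) = 0.4843
Iteration 2: beta = 0.3333, y = 0.4843 + 0.3333*(0.4843 - 0.3002) = 0.5457
  grad(y) = -5.4516, v = y - alpha*grad = 0.7093
  prox(v) = soft_thresh(0.7093, 0.0678) = 0.6415
Iteration 3: beta = 0.5, y = 0.6415 + 0.5*(0.6415 - 0.4843) = 0.72
  grad(y) = -3.3599, v = y - alpha*grad = 0.8208
  prox(v) = soft_thresh(0.8208, 0.0678) = 0.753
Iteration 4: beta = 0.6, y = 0.753 + 0.6*(0.753 - 0.6415) = 0.8199
  grad(y) = -2.1607, v = y - alpha*grad = 0.8848
  prox(v) = soft_thresh(0.8848, 0.0678) = 0.817
f(x_4) = 6*0.817^2 - 12*0.817 + 2.26*|0.817| = -3.9526


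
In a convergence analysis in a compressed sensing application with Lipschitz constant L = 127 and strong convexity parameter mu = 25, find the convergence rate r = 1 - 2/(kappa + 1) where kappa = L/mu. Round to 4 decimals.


Step 1: Compute the condition number.
kappa = L/mu = 127/25 = 5.08
Step 2: Compute the convergence rate.
r = 1 - 2/(kappa + 1) = 1 - 2*mu/(L + mu) = (L - mu)/(L + mu) = 102/152 = 0.6711


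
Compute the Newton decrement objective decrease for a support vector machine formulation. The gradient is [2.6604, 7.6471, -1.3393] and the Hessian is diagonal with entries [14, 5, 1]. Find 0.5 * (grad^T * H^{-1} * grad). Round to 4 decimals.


Step 1: H is diagonal, so H^(-1) * g = [0.19, 1.5294, -1.3393].
Step 2: g^T H^(-1) g = sum_i g_i^2 / H_ii
  = (2.6604)^2/14 + (7.6471)^2/5 + (-1.3393)^2/1
  = 0.5056 + 11.6956 + 1.7937 = 13.9949
Step 3: Objective decrease = 0.5 * g^T H^(-1) g = 6.9975


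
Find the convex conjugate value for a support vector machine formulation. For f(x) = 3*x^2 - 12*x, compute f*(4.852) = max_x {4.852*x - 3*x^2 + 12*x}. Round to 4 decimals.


f*(y) = sup_x {y*x - a*x^2 - b*x} = sup_x {(y-b)*x - a*x^2}
FOC: (y - b) - 2a*x = 0 => x* = (y - b)/(2a)
x* = (4.852 + 12)/(2*3) = 2.8087
f*(4.852) = (y-b)^2/(4a) = (4.852 + 12)^2/(4*3)
= 283.9899/12 = 23.6658


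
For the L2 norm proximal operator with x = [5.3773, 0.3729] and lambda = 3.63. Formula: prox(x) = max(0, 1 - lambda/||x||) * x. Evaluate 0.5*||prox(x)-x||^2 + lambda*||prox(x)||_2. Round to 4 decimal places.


Step 1: Compute ||x||.
||x|| = 5.3902
Step 2: Compute scaling factor.
scale = max(0, 1 - 3.63/5.3902) = 0.3266
Step 3: prox(x) = [1.756, 0.1218]
||prox(x)|| = 1.7602
Step 4: Proximal objective.
0.5*||prox-x||^2 = 6.5885
lambda*||prox|| = 6.3895
Total = 12.978


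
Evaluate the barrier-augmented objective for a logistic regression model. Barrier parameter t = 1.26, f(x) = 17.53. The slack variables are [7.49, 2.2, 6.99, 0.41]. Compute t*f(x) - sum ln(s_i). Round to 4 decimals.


Step 1: Compute log-barrier.
ln values: [2.0136, 0.7885, 1.9445, -0.8916]
phi = -(2.0136 + 0.7885 + 1.9445 - 0.8916) = -3.8549
Step 2: Compute augmented objective.
t*f(x) = 1.26*17.53 = 22.0878
Total = 22.0878 - 3.8549 = 18.2329


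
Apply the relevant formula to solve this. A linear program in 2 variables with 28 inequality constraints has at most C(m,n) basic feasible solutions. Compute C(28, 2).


Each vertex corresponds to some choice of n active constraints out of m, so the number of vertices is at most C(m, n) = m! / (n!(m-n)!).
m = 28, n = 2
Numerator: 28 * 27
Denominator: 2! = 2
C(28, 2) = 378


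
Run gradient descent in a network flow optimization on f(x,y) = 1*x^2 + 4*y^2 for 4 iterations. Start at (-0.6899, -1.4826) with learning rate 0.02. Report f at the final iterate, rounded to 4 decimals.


Gradient descent on f(x,y) = 1*x^2 + 4*y^2.
Starting point: (-0.6899, -1.4826), alpha = 0.02
Step 1: grad_x = 2*1*-0.6899 = -1.3798, grad_y = 2*4*-1.4826 = -11.8608
  x_1 = -0.6899 - 0.02*-1.3798 = -0.6623
  y_1 = -1.4826 - 0.02*-11.8608 = -1.2454
Step 2: grad_x = 2*1*-0.6623 = -1.3246, grad_y = 2*4*-1.2454 = -9.9631
  x_2 = -0.6623 - 0.02*-1.3246 = -0.6358
  y_2 = -1.2454 - 0.02*-9.9631 = -1.0461
Step 3: grad_x = 2*1*-0.6358 = -1.2716, grad_y = 2*4*-1.0461 = -8.369
  x_3 = -0.6358 - 0.02*-1.2716 = -0.6104
  y_3 = -1.0461 - 0.02*-8.369 = -0.8787
Step 4: grad_x = 2*1*-0.6104 = -1.2208, grad_y = 2*4*-0.8787 = -7.0299
  x_4 = -0.6104 - 0.02*-1.2208 = -0.586
  y_4 = -0.8787 - 0.02*-7.0299 = -0.7381
f(-0.586, -0.7381) = 1*(-0.586)^2 + 4*(-0.7381)^2 = 2.5228


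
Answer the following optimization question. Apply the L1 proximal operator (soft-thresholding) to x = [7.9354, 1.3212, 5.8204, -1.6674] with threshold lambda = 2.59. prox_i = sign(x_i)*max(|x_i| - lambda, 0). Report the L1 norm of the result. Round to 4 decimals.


Soft-thresholding with lambda = 2.59:
prox(7.9354) = sign(7.9354)*max(|7.9354| - 2.59, 0) = 5.3454
prox(1.3212) = sign(1.3212)*max(|1.3212| - 2.59, 0) = 0.0
prox(5.8204) = sign(5.8204)*max(|5.8204| - 2.59, 0) = 3.2304
prox(-1.6674) = sign(-1.6674)*max(|-1.6674| - 2.59, 0) = 0.0
prox(x) = [5.3454, 0.0, 3.2304, 0.0]
||prox(x)||_1 = 5.3454 + 0.0 + 3.2304 + 0.0 = 8.5758


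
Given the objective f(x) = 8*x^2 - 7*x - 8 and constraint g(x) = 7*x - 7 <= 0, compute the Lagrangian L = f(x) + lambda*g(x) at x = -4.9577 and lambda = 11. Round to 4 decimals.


Step 1: Evaluate f(x).
f(-4.9577) = 8*(-4.9577)^2 - 7*(-4.9577) - 8 = 223.3342
Step 2: Evaluate g(x).
g(-4.9577) = 7*-4.9577 - 7 = -41.7039
Step 3: Compute Lagrangian.
L = 223.3342 + 11*-41.7039 = -235.4087


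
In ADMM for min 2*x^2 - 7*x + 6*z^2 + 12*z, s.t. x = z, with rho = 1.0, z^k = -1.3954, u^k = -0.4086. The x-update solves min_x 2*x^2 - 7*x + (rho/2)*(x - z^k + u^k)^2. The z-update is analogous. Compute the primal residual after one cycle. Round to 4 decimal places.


ADMM iteration with rho = 1.0, z^k = -1.3954, u^k = -0.4086
Step 1: x-update.
Minimize 2*x^2 - 7*x + (1.0/2)*(x + 1.3954 - 0.4086)^2
FOC: (2*2 + 1.0)*x = 7 + 1.0*(-1.3954 + 0.4086)
x^{k+1} = 1.2026
Step 2: z-update.
Minimize 6*z^2 + 12*z + (1.0/2)*(1.2026 - z - 0.4086)^2
FOC: (2*6 + 1.0)*z = -12 + 1.0*(1.2026 - 0.4086)
z^{k+1} = -0.862
Step 3: u-update.
u^{k+1} = -0.4086 + 1.2026 + 0.862 = 1.656
Step 4: Primal residual = |1.2026 + 0.862| = 2.0646


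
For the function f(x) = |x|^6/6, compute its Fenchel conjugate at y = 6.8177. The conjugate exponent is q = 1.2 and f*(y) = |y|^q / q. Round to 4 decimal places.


The conjugate exponent q satisfies 1/p + 1/q = 1.
p = 6, so q = 6/(6 - 1) = 1.2
|y|^q = 6.8177^1.2 = 10.0084
f*(6.8177) = 10.0084 / 1.2 = 8.3403


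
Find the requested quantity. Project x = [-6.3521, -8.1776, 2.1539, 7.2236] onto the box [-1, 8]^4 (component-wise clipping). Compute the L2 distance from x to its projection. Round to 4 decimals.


Project each component onto [-1, 8].
clip(-6.3521) = -1.0, clip(-8.1776) = -1.0, clip(2.1539) = 2.1539, clip(7.2236) = 7.2236
Projection = [-1.0, -1.0, 2.1539, 7.2236]
Squared diffs: [28.645, 51.5179, 0.0, 0.0]
Distance = sqrt(80.1629) = 8.9534


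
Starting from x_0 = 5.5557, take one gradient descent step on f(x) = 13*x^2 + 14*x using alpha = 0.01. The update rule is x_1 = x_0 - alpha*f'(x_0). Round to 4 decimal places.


We compute the gradient at x_0 and apply the update.
f'(x) = 26*x + 14
f'(5.5557) = 26*5.5557 + 14 = 158.4482
x_1 = 5.5557 - 0.01*158.4482 = 3.9712


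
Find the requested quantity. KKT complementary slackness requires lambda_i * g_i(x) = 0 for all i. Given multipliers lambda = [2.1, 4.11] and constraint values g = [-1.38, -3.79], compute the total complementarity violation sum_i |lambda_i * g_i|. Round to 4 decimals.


KKT complementary slackness check:
lambda_1 * g_1 = 2.1 * -1.38 = -2.898
lambda_2 * g_2 = 4.11 * -3.79 = -15.5769
Total violation = 2.898 + 15.5769 = 18.4749


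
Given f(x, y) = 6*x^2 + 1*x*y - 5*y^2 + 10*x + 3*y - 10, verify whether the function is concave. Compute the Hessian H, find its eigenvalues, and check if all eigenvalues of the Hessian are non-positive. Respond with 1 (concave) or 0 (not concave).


The Hessian of f(x,y) = 6*x^2 + 1*x*y - 5*y^2 + 10*x + 3*y - 10 is:
H = [[12, 1], [1, -10]]
Trace = 12 - 10 = 2
Determinant = 12*-10 - (1)^2 = -121
Discriminant = (2)^2 - 4*-121 = 488.0
Eigenvalues: lambda_1 = -10.0454, lambda_2 = 12.0454
The function is not concave.

0


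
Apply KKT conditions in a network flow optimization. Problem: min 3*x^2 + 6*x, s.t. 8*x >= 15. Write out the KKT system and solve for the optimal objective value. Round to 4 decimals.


Step 1: Try lambda = 0 (constraint inactive).
x_unc = -6/(2*3) = -1.0
Check: 8*-1.0 = -8.0 < 15 -- violated!
Step 2: Constraint must be active: 8*x = 15
x* = 15/8 = 1.875
lambda = (2*3*1.875 + 6)/8 = 2.1563
Step 3: Compute optimal value.
f(x*) = 3*1.875^2 + 6*1.875 = 21.7969


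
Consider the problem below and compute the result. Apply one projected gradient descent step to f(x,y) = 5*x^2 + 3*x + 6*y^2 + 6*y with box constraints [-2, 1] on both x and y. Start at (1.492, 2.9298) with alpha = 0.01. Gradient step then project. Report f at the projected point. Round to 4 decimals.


Step 1: Compute gradient at (1.492, 2.9298).
grad_x = 2*5*1.492 + 3 = 17.92
grad_y = 2*6*2.9298 + 6 = 41.1576
Step 2: Gradient step.
x_raw = 1.492 - 0.01*17.92 = 1.3128
y_raw = 2.9298 - 0.01*41.1576 = 2.5182
Step 3: Project onto [-2, 1].
x_proj = clip(1.3128) = 1.0
y_proj = clip(2.5182) = 1.0
Step 4: Evaluate f.
f(1.0, 1.0) = 20.0


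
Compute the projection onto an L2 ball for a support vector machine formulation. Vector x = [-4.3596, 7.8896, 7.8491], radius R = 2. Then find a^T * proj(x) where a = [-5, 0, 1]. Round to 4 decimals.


Step 1: Compute ||x|| (intermediates to 6 decimals).
||x|| = sqrt((-4.3596)^2 + 7.8896^2 + 7.8491^2) = 11.952417
Step 2: Project.
Since ||x|| > R, scale = R/||x|| = 2/11.952417 = 0.16733, proj(x) = scale * x
proj(x) = [-0.729492, 1.320167, 1.31339]
Step 3: Dot product.
a^T * proj(x) = -5*(-0.729492) + 0*1.320167 + 1*1.31339 = 4.9609


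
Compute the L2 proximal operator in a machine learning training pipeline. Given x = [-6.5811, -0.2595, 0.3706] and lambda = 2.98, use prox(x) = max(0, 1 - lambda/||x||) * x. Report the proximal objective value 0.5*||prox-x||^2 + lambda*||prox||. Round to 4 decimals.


Step 1: Compute ||x||.
||x|| = 6.5966
Step 2: Compute scaling factor.
scale = max(0, 1 - 2.98/6.5966) = 0.5483
Step 3: prox(x) = [-3.6081, -0.1423, 0.2032]
||prox(x)|| = 3.6166
Step 4: Proximal objective.
0.5*||prox-x||^2 = 4.4402
lambda*||prox|| = 10.7775
Total = 15.2178


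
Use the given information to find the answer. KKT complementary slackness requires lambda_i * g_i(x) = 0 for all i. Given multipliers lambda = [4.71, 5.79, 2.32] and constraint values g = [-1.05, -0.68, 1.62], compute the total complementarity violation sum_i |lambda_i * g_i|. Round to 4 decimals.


KKT complementary slackness check:
lambda_1 * g_1 = 4.71 * -1.05 = -4.9455
lambda_2 * g_2 = 5.79 * -0.68 = -3.9372
lambda_3 * g_3 = 2.32 * 1.62 = 3.7584
Total violation = 4.9455 + 3.9372 + 3.7584 = 12.6411


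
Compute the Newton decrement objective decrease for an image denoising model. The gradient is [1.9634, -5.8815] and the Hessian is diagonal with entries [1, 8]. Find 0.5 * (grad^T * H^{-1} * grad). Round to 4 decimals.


Step 1: H is diagonal, so H^(-1) * g = [1.9634, -0.7352].
Step 2: g^T H^(-1) g = sum_i g_i^2 / H_ii
  = (1.9634)^2/1 + (-5.8815)^2/8
  = 3.8549 + 4.324 = 8.1789
Step 3: Objective decrease = 0.5 * g^T H^(-1) g = 4.0895


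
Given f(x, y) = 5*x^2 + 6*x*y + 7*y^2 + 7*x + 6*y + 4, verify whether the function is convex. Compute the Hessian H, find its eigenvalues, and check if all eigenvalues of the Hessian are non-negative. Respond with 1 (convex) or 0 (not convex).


The Hessian of f(x,y) = 5*x^2 + 6*x*y + 7*y^2 + 7*x + 6*y + 4 is:
H = [[10, 6], [6, 14]]
Trace = 10 + 14 = 24
Determinant = 10*14 - (6)^2 = 104
Discriminant = (24)^2 - 4*104 = 160.0
Eigenvalues: lambda_1 = 5.6754, lambda_2 = 18.3246
The function is convex.

1


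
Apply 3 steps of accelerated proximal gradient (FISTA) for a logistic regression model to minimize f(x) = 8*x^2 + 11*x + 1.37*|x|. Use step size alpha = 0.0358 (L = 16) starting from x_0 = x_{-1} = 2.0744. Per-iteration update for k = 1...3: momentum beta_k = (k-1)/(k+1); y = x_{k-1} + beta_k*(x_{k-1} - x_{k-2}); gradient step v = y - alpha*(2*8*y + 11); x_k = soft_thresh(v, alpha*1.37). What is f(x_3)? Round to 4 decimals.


FISTA on f(x) = 8*x^2 + 11*x + 1.37*|x|
L = 16, alpha = 0.0358
Iteration 1: beta = 0.0, y = 2.0744 + 0.0*(2.0744 - 2.0744) = 2.0744
  grad(y) = 44.1904, v = y - alpha*grad = 0.4924
  prox(v) = soft_thresh(0.4924, 0.049) = 0.4433
Iteration 2: beta = 0.3333, y = 0.4433 + 0.3333*(0.4433 - 2.0744) = -0.1003
  grad(y) = 9.3944, v = y - alpha*grad = -0.4367
  prox(v) = soft_thresh(-0.4367, 0.049) = -0.3876
Iteration 3: beta = 0.5, y = -0.3876 + 0.5*(-0.3876 - 0.4433) = -0.8031
  grad(y) = -1.8497, v = y - alpha*grad = -0.7369
  prox(v) = soft_thresh(-0.7369, 0.049) = -0.6878
f(x_3) = 8*(-0.6878)^2 + 11*(-0.6878) + 1.37*|-0.6878| = -2.8389


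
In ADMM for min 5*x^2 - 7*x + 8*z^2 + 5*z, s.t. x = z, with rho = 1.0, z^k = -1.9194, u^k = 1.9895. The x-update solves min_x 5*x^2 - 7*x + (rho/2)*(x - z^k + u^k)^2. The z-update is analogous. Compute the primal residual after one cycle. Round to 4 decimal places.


ADMM iteration with rho = 1.0, z^k = -1.9194, u^k = 1.9895
Step 1: x-update.
Minimize 5*x^2 - 7*x + (1.0/2)*(x + 1.9194 + 1.9895)^2
FOC: (2*5 + 1.0)*x = 7 + 1.0*(-1.9194 - 1.9895)
x^{k+1} = 0.281
Step 2: z-update.
Minimize 8*z^2 + 5*z + (1.0/2)*(0.281 - z + 1.9895)^2
FOC: (2*8 + 1.0)*z = -5 + 1.0*(0.281 + 1.9895)
z^{k+1} = -0.1606
Step 3: u-update.
u^{k+1} = 1.9895 + 0.281 + 0.1606 = 2.4311
Step 4: Primal residual = |0.281 + 0.1606| = 0.4416


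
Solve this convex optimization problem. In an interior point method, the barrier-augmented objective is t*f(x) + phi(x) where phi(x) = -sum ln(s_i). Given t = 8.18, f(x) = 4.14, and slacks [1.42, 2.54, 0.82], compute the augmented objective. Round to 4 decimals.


Step 1: Compute log-barrier.
ln values: [0.3507, 0.9322, -0.1985]
phi = -(0.3507 + 0.9322 - 0.1985) = -1.0844
Step 2: Compute augmented objective.
t*f(x) = 8.18*4.14 = 33.8652
Total = 33.8652 - 1.0844 = 32.7808


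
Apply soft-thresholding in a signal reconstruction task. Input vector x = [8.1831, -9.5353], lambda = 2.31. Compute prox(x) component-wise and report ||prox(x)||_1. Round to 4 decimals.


Soft-thresholding with lambda = 2.31:
prox(8.1831) = sign(8.1831)*max(|8.1831| - 2.31, 0) = 5.8731
prox(-9.5353) = sign(-9.5353)*max(|-9.5353| - 2.31, 0) = -7.2253
prox(x) = [5.8731, -7.2253]
||prox(x)||_1 = 5.8731 + 7.2253 = 13.0984


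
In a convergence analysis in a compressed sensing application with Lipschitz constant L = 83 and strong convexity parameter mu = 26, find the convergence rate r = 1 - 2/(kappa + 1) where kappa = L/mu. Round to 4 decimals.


Step 1: Compute the condition number.
kappa = L/mu = 83/26 = 3.1923
Step 2: Compute the convergence rate.
r = 1 - 2/(kappa + 1) = 1 - 2*mu/(L + mu) = (L - mu)/(L + mu) = 57/109 = 0.5229


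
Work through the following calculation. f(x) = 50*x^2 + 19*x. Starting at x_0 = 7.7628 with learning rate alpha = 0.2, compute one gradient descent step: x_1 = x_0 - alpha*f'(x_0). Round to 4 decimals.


We compute the gradient at x_0 and apply the update.
f'(x) = 100*x + 19
f'(7.7628) = 100*7.7628 + 19 = 795.28
x_1 = 7.7628 - 0.2*795.28 = -151.2932


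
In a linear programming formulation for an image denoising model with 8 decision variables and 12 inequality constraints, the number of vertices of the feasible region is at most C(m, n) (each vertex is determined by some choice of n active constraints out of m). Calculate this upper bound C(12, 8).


Each vertex corresponds to some choice of n active constraints out of m, so the number of vertices is at most C(m, n) = m! / (n!(m-n)!).
m = 12, n = 8
Numerator: 12 * 11 * 10 * 9 * 8 * 7 * 6 * 5
Denominator: 8! = 40320
C(12, 8) = 495
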